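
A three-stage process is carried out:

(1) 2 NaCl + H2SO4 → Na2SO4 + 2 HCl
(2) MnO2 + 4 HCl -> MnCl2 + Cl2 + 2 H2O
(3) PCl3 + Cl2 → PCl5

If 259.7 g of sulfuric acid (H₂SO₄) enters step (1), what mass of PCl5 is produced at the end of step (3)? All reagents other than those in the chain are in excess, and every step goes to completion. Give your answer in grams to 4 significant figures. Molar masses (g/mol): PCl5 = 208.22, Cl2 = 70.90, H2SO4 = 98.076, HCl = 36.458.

275.7 g

n(H2SO4) = 259.7 / 98.076 = 2.6479 mol.
Reaction (1): H2SO4→HCl ratio 1:2 ⇒ n(HCl) = 5.2959 mol.
Reaction (2): HCl→Cl2 ratio 4:1 ⇒ n(Cl2) = 1.3240 mol.
Reaction (3): Cl2→PCl5 ratio 1:1 ⇒ n(PCl5) = 1.3240 mol.
Mass of PCl5 = 1.3240 × 208.22 = 275.68 g.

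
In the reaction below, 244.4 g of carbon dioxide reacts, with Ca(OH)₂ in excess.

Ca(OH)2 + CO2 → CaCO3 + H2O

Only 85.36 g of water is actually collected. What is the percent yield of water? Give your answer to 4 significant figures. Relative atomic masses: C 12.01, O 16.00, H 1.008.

M(CO2) = 12.01 + 2(16.00) = 44.01 g/mol.
M(H2O) = 2(1.008) + 16.00 = 18.016 g/mol.
n(CO2) = 244.40 g / 44.01 g/mol = 5.5533 mol.
From the equation the CO2:H2O mole ratio is 1:1, so n(H2O) = 5.5533 × 1/1 = 5.5533 mol.
Mass of H2O = 5.5533 mol × 18.016 g/mol = 100.05 g.
This is the theoretical yield. Percent yield = 85.36 g / 100.05 g × 100% = 85.319%.

85.32 %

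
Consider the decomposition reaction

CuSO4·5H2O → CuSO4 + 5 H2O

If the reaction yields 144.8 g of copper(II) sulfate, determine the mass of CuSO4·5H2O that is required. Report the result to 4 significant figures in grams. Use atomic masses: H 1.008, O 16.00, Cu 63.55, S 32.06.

M(CuSO4) = 63.55 + 32.06 + 4(16.00) = 159.61 g/mol.
M(CuSO4·5H2O) = 63.55 + 32.06 + 9(16.00) + 10(1.008) = 249.69 g/mol.
n(CuSO4) = 144.80 g / 159.61 g/mol = 0.90721 mol.
From the equation the CuSO4:CuSO4·5H2O mole ratio is 1:1, so n(CuSO4·5H2O) = 0.90721 × 1/1 = 0.90721 mol.
Mass of CuSO4·5H2O = 0.90721 mol × 249.69 g/mol = 226.52 g.

226.5 g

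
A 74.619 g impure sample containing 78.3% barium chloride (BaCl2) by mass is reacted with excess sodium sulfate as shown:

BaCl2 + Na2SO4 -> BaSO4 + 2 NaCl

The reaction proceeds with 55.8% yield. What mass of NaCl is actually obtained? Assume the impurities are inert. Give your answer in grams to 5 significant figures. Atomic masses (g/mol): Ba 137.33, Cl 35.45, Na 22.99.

18.300 g

Pure BaCl2 available = 74.619 g × 0.783 = 58.4267 g.
M(BaCl2) = 137.33 + 2(35.45) = 208.23 g/mol.
M(NaCl) = 22.99 + 35.45 = 58.44 g/mol.
n(BaCl2) = 58.4267 g / 208.23 g/mol = 0.280587 mol.
From the equation the BaCl2:NaCl mole ratio is 1:2, so n(NaCl) = 0.280587 × 2/1 = 0.561174 mol.
Mass of NaCl = 0.561174 mol × 58.44 g/mol = 32.7950 g.
Actual mass collected = 32.7950 g × 0.558 = 18.2996 g.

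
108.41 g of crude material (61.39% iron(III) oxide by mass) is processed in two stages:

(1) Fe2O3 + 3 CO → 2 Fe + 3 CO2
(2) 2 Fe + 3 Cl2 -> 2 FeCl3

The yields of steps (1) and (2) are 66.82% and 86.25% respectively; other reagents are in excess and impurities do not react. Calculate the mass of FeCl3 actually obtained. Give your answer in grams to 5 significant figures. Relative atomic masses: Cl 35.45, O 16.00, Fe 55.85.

77.913 g

Pure Fe2O3 = 108.41 × 0.6139 = 66.5529 g.
M(Fe2O3) = 2(55.85) + 3(16.00) = 159.70 g/mol.
M(FeCl3) = 55.85 + 3(35.45) = 162.20 g/mol.
n(Fe2O3) = 66.5529 / 159.70 = 0.416737 mol.
Step 1 (Fe2O3:Fe = 1:2): theoretical n(Fe) = 0.833474 mol; at 66.82% yield, n(Fe) = 0.556927 mol.
Step 2 (Fe:FeCl3 = 2:2): theoretical n(FeCl3) = 0.556927 mol, so theoretical mass = 0.556927 × 162.20 = 90.3336 g.
At 86.25% yield, actual mass of FeCl3 = 90.3336 × 0.8625 = 77.9127 g.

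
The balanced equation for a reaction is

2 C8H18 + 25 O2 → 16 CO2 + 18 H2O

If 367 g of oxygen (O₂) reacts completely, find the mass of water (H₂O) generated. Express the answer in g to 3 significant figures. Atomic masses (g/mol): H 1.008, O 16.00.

149 g

M(O2) = 2(16.00) = 32.00 g/mol.
M(H2O) = 2(1.008) + 16.00 = 18.016 g/mol.
n(O2) = 367.0 g / 32.00 g/mol = 11.47 mol.
From the equation the O2:H2O mole ratio is 25:18, so n(H2O) = 11.47 × 18/25 = 8.258 mol.
Mass of H2O = 8.258 mol × 18.016 g/mol = 148.8 g.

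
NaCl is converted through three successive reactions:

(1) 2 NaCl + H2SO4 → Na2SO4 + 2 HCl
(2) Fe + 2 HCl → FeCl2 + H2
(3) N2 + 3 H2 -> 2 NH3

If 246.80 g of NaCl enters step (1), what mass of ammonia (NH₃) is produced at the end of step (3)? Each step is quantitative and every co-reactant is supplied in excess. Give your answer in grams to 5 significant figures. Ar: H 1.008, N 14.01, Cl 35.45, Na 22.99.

23.979 g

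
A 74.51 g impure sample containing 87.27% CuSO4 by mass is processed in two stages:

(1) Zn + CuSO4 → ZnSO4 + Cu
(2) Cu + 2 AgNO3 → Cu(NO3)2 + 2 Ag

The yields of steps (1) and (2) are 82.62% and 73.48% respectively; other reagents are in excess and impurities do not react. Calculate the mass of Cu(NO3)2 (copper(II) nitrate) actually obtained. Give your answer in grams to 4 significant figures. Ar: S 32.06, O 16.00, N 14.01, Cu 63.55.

Pure CuSO4 = 74.51 × 0.8727 = 65.025 g.
M(CuSO4) = 63.55 + 32.06 + 4(16.00) = 159.61 g/mol.
M(Cu(NO3)2) = 63.55 + 2(14.01) + 6(16.00) = 187.57 g/mol.
n(CuSO4) = 65.025 / 159.61 = 0.40740 mol.
Step 1 (CuSO4:Cu = 1:1): theoretical n(Cu) = 0.40740 mol; at 82.62% yield, n(Cu) = 0.33659 mol.
Step 2 (Cu:Cu(NO3)2 = 1:1): theoretical n(Cu(NO3)2) = 0.33659 mol, so theoretical mass = 0.33659 × 187.57 = 63.135 g.
At 73.48% yield, actual mass of Cu(NO3)2 = 63.135 × 0.7348 = 46.391 g.

46.39 g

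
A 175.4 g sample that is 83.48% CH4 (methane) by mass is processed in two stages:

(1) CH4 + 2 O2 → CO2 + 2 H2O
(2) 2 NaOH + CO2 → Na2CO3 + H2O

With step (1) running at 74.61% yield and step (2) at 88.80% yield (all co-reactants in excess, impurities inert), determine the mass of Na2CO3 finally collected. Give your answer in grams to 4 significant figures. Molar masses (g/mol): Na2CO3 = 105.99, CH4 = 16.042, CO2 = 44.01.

641.0 g

Pure CH4 = 175.4 × 0.8348 = 146.42 g.
n(CH4) = 146.42 / 16.042 = 9.1275 mol.
Step 1 (CH4:CO2 = 1:1): theoretical n(CO2) = 9.1275 mol; at 74.61% yield, n(CO2) = 6.8101 mol.
Step 2 (CO2:Na2CO3 = 1:1): theoretical n(Na2CO3) = 6.8101 mol, so theoretical mass = 6.8101 × 105.99 = 721.80 g.
At 88.80% yield, actual mass of Na2CO3 = 721.80 × 0.8880 = 640.96 g.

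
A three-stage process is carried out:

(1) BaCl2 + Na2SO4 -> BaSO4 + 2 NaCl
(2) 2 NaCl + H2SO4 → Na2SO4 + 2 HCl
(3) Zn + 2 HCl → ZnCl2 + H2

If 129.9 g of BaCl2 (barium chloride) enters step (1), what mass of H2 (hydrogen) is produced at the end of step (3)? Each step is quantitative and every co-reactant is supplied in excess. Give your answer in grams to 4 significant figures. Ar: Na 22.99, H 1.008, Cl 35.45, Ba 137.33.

M(BaCl2) = 137.33 + 2(35.45) = 208.23 g/mol.
M(H2) = 2(1.008) = 2.016 g/mol.
n(BaCl2) = 129.9 / 208.23 = 0.62383 mol.
Reaction (1): BaCl2→NaCl ratio 1:2 ⇒ n(NaCl) = 1.2477 mol.
Reaction (2): NaCl→HCl ratio 2:2 ⇒ n(HCl) = 1.2477 mol.
Reaction (3): HCl→H2 ratio 2:1 ⇒ n(H2) = 0.62383 mol.
Mass of H2 = 0.62383 × 2.016 = 1.2576 g.

1.258 g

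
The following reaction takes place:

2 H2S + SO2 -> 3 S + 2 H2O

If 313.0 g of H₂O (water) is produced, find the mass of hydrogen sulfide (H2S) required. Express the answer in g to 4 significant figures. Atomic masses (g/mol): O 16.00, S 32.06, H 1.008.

M(H2O) = 2(1.008) + 16.00 = 18.016 g/mol.
M(H2S) = 2(1.008) + 32.06 = 34.076 g/mol.
n(H2O) = 313.00 g / 18.016 g/mol = 17.373 mol.
From the equation the H2O:H2S mole ratio is 2:2, so n(H2S) = 17.373 × 2/2 = 17.373 mol.
Mass of H2S = 17.373 mol × 34.076 g/mol = 592.02 g.

592.0 g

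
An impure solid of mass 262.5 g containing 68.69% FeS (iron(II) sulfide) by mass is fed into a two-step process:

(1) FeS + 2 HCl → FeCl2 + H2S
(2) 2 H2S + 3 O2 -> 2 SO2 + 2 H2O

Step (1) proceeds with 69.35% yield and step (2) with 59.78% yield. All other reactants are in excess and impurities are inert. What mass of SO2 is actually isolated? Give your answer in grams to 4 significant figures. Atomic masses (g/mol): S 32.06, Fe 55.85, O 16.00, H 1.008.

54.47 g

Pure FeS = 262.5 × 0.6869 = 180.31 g.
M(FeS) = 55.85 + 32.06 = 87.91 g/mol.
M(SO2) = 32.06 + 2(16.00) = 64.06 g/mol.
n(FeS) = 180.31 / 87.91 = 2.0511 mol.
Step 1 (FeS:H2S = 1:1): theoretical n(H2S) = 2.0511 mol; at 69.35% yield, n(H2S) = 1.4224 mol.
Step 2 (H2S:SO2 = 2:2): theoretical n(SO2) = 1.4224 mol, so theoretical mass = 1.4224 × 64.06 = 91.121 g.
At 59.78% yield, actual mass of SO2 = 91.121 × 0.5978 = 54.472 g.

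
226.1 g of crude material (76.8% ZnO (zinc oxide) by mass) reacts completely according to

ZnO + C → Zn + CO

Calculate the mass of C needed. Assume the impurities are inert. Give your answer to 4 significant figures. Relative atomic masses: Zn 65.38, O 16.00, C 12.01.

Mass of pure ZnO = 226.1 g × 0.768 = 173.64 g.
M(ZnO) = 65.38 + 16.00 = 81.38 g/mol.
M(C) = 12.01 g/mol.
n(ZnO) = 173.64 g / 81.38 g/mol = 2.1338 mol.
From the equation the ZnO:C mole ratio is 1:1, so n(C) = 2.1338 × 1/1 = 2.1338 mol.
Mass of C = 2.1338 mol × 12.01 g/mol = 25.626 g.

25.63 g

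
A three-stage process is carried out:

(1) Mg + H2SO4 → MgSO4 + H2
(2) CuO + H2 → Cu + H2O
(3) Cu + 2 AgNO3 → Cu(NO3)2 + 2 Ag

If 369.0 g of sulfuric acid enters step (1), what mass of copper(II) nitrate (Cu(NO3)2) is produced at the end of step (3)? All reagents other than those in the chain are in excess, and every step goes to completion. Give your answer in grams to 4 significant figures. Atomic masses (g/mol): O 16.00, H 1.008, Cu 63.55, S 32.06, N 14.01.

705.7 g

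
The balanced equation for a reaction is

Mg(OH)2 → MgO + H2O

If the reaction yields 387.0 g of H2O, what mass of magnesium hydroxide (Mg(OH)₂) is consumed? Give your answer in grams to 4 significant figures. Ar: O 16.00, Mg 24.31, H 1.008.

1253 g

M(H2O) = 2(1.008) + 16.00 = 18.016 g/mol.
M(Mg(OH)2) = 24.31 + 2(16.00) + 2(1.008) = 58.326 g/mol.
n(H2O) = 387.00 g / 18.016 g/mol = 21.481 mol.
From the equation the H2O:Mg(OH)2 mole ratio is 1:1, so n(Mg(OH)2) = 21.481 × 1/1 = 21.481 mol.
Mass of Mg(OH)2 = 21.481 mol × 58.326 g/mol = 1252.9 g.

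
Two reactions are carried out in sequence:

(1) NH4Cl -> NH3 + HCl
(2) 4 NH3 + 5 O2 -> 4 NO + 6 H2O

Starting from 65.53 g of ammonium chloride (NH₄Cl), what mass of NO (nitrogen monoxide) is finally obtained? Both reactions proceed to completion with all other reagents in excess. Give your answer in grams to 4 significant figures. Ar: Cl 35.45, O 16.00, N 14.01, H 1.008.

M(NH4Cl) = 14.01 + 4(1.008) + 35.45 = 53.492 g/mol.
M(NO) = 14.01 + 16.00 = 30.01 g/mol.
n(NH4Cl) = 65.530 / 53.492 = 1.2250 mol.
Step 1 gives a 1:1 ratio of NH4Cl to NH3, so n(NH3) = 1.2250 mol.
In step 2 the NH3:NO ratio is 4:4, so n(NO) = 1.2250 mol.
Mass of NO = 1.2250 × 30.01 = 36.764 g.

36.76 g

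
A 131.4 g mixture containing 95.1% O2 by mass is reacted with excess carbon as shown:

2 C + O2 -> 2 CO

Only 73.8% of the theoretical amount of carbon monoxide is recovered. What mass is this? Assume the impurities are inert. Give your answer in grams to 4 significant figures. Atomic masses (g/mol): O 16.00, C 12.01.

Pure O2 available = 131.4 g × 0.951 = 124.96 g.
M(O2) = 2(16.00) = 32.00 g/mol.
M(CO) = 12.01 + 16.00 = 28.01 g/mol.
n(O2) = 124.96 g / 32.00 g/mol = 3.9050 mol.
From the equation the O2:CO mole ratio is 1:2, so n(CO) = 3.9050 × 2/1 = 7.8101 mol.
Mass of CO = 7.8101 mol × 28.01 g/mol = 218.76 g.
Actual mass collected = 218.76 g × 0.738 = 161.45 g.

161.4 g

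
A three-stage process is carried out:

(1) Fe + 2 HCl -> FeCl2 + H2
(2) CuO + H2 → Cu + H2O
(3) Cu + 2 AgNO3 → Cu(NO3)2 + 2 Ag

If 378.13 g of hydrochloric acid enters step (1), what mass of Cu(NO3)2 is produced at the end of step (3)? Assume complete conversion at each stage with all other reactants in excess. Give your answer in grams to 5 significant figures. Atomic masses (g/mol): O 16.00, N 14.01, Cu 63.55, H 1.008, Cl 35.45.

M(HCl) = 1.008 + 35.45 = 36.458 g/mol.
M(Cu(NO3)2) = 63.55 + 2(14.01) + 6(16.00) = 187.57 g/mol.
n(HCl) = 378.13 / 36.458 = 10.3717 mol.
Reaction (1): HCl→H2 ratio 2:1 ⇒ n(H2) = 5.18583 mol.
Reaction (2): H2→Cu ratio 1:1 ⇒ n(Cu) = 5.18583 mol.
Reaction (3): Cu→Cu(NO3)2 ratio 1:1 ⇒ n(Cu(NO3)2) = 5.18583 mol.
Mass of Cu(NO3)2 = 5.18583 × 187.57 = 972.706 g.

972.71 g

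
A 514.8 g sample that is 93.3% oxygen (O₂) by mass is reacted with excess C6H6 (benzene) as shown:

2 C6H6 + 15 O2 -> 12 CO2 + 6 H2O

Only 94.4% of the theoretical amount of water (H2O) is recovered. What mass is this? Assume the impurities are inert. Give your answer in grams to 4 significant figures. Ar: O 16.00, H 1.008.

Pure O2 available = 514.8 g × 0.933 = 480.31 g.
M(O2) = 2(16.00) = 32.00 g/mol.
M(H2O) = 2(1.008) + 16.00 = 18.016 g/mol.
n(O2) = 480.31 g / 32.00 g/mol = 15.010 mol.
From the equation the O2:H2O mole ratio is 15:6, so n(H2O) = 15.010 × 6/15 = 6.0039 mol.
Mass of H2O = 6.0039 mol × 18.016 g/mol = 108.17 g.
Actual mass collected = 108.17 g × 0.944 = 102.11 g.

102.1 g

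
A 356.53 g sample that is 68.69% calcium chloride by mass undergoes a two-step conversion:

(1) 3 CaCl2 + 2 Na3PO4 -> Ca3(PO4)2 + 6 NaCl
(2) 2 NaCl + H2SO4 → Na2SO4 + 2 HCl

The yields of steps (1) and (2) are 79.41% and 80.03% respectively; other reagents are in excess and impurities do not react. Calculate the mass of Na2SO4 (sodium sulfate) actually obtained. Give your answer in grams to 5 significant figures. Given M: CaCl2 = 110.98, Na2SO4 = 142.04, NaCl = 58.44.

199.20 g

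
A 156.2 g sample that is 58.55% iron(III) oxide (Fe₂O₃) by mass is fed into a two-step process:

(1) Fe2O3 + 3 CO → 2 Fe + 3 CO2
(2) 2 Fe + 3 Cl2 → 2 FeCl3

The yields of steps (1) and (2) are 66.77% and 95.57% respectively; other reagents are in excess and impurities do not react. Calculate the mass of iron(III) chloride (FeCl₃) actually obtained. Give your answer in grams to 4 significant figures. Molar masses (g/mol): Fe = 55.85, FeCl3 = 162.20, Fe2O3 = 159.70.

118.5 g

Pure Fe2O3 = 156.2 × 0.5855 = 91.455 g.
n(Fe2O3) = 91.455 / 159.70 = 0.57267 mol.
Step 1 (Fe2O3:Fe = 1:2): theoretical n(Fe) = 1.1453 mol; at 66.77% yield, n(Fe) = 0.76474 mol.
Step 2 (Fe:FeCl3 = 2:2): theoretical n(FeCl3) = 0.76474 mol, so theoretical mass = 0.76474 × 162.20 = 124.04 g.
At 95.57% yield, actual mass of FeCl3 = 124.04 × 0.9557 = 118.55 g.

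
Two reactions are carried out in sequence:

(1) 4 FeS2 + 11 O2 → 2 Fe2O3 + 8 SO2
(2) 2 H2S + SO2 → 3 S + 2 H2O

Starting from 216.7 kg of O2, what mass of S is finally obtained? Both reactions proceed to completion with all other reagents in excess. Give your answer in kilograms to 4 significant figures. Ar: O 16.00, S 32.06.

M(O2) = 2(16.00) = 32.00 g/mol.
M(S) = 32.06 g/mol.
216.7 kg = 216700 g.
n(O2) = 216700 / 32.00 = 6771.9 mol.
Step 1 gives a 11:8 ratio of O2 to SO2, so n(SO2) = 4925.0 mol.
In step 2 the SO2:S ratio is 1:3, so n(S) = 14775 mol.
Mass of S = 14775 × 32.06 = 473690 g = 473.7 kg.

473.7 kg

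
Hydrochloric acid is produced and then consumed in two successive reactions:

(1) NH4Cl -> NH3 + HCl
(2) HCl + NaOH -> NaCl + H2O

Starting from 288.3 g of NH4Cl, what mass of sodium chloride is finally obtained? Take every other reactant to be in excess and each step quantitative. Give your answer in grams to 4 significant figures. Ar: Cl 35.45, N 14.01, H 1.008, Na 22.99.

315.0 g

M(NH4Cl) = 14.01 + 4(1.008) + 35.45 = 53.492 g/mol.
M(NaCl) = 22.99 + 35.45 = 58.44 g/mol.
n(NH4Cl) = 288.30 / 53.492 = 5.3896 mol.
Step 1 gives a 1:1 ratio of NH4Cl to HCl, so n(HCl) = 5.3896 mol.
In step 2 the HCl:NaCl ratio is 1:1, so n(NaCl) = 5.3896 mol.
Mass of NaCl = 5.3896 × 58.44 = 314.97 g.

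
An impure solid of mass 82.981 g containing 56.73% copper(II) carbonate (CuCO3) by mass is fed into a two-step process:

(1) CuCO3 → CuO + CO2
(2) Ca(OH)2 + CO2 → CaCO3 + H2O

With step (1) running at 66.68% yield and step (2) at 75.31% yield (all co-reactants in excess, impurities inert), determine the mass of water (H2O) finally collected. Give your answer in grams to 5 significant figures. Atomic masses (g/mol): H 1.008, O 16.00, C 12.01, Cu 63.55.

Pure CuCO3 = 82.981 × 0.5673 = 47.0751 g.
M(CuCO3) = 63.55 + 12.01 + 3(16.00) = 123.56 g/mol.
M(H2O) = 2(1.008) + 16.00 = 18.016 g/mol.
n(CuCO3) = 47.0751 / 123.56 = 0.380990 mol.
Step 1 (CuCO3:CO2 = 1:1): theoretical n(CO2) = 0.380990 mol; at 66.68% yield, n(CO2) = 0.254044 mol.
Step 2 (CO2:H2O = 1:1): theoretical n(H2O) = 0.254044 mol, so theoretical mass = 0.254044 × 18.016 = 4.57686 g.
At 75.31% yield, actual mass of H2O = 4.57686 × 0.7531 = 3.44683 g.

3.4468 g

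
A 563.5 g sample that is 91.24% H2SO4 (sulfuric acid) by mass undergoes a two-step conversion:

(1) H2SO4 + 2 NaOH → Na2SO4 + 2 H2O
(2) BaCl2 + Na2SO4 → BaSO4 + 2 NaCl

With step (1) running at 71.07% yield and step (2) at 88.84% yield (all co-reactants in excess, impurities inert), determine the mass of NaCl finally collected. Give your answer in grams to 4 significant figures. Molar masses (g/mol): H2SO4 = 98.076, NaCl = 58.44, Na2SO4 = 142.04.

386.9 g

Pure H2SO4 = 563.5 × 0.9124 = 514.14 g.
n(H2SO4) = 514.14 / 98.076 = 5.2422 mol.
Step 1 (H2SO4:Na2SO4 = 1:1): theoretical n(Na2SO4) = 5.2422 mol; at 71.07% yield, n(Na2SO4) = 3.7257 mol.
Step 2 (Na2SO4:NaCl = 1:2): theoretical n(NaCl) = 7.4513 mol, so theoretical mass = 7.4513 × 58.44 = 435.45 g.
At 88.84% yield, actual mass of NaCl = 435.45 × 0.8884 = 386.86 g.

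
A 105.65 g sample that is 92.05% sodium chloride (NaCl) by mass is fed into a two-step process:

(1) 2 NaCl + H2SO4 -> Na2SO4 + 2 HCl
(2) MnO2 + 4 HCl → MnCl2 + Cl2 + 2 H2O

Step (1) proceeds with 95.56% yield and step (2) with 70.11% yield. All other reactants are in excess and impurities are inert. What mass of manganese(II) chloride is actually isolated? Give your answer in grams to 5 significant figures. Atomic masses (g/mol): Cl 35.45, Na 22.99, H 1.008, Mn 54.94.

35.075 g

Pure NaCl = 105.65 × 0.9205 = 97.2508 g.
M(NaCl) = 22.99 + 35.45 = 58.44 g/mol.
M(MnCl2) = 54.94 + 2(35.45) = 125.84 g/mol.
n(NaCl) = 97.2508 / 58.44 = 1.66411 mol.
Step 1 (NaCl:HCl = 2:2): theoretical n(HCl) = 1.66411 mol; at 95.56% yield, n(HCl) = 1.59023 mol.
Step 2 (HCl:MnCl2 = 4:1): theoretical n(MnCl2) = 0.397557 mol, so theoretical mass = 0.397557 × 125.84 = 50.0286 g.
At 70.11% yield, actual mass of MnCl2 = 50.0286 × 0.7011 = 35.0750 g.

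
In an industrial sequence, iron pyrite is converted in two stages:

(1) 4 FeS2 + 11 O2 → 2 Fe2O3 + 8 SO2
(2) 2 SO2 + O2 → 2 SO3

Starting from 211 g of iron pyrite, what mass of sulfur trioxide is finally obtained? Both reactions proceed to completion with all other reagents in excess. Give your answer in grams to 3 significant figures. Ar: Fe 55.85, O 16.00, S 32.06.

M(FeS2) = 55.85 + 2(32.06) = 119.97 g/mol.
M(SO3) = 32.06 + 3(16.00) = 80.06 g/mol.
n(FeS2) = 211.0 / 119.97 = 1.759 mol.
Step 1 gives a 4:8 ratio of FeS2 to SO2, so n(SO2) = 3.518 mol.
In step 2 the SO2:SO3 ratio is 2:2, so n(SO3) = 3.518 mol.
Mass of SO3 = 3.518 × 80.06 = 281.6 g.

282 g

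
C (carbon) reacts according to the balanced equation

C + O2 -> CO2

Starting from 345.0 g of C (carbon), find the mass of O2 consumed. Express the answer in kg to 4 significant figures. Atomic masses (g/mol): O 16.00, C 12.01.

0.9192 kg

M(C) = 12.01 g/mol.
M(O2) = 2(16.00) = 32.00 g/mol.
n(C) = 345.00 g / 12.01 g/mol = 28.726 mol.
From the equation the C:O2 mole ratio is 1:1, so n(O2) = 28.726 × 1/1 = 28.726 mol.
Mass of O2 = 28.726 mol × 32.00 g/mol = 919.23 g.
Converting to kg: 919.23 g = 0.9192 kg.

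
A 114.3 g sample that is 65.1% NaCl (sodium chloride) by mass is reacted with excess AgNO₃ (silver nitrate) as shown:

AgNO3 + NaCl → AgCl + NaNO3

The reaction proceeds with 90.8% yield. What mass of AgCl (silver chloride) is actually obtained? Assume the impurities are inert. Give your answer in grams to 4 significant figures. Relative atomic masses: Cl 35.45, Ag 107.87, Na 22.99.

Pure NaCl available = 114.3 g × 0.651 = 74.409 g.
M(NaCl) = 22.99 + 35.45 = 58.44 g/mol.
M(AgCl) = 107.87 + 35.45 = 143.32 g/mol.
n(NaCl) = 74.409 g / 58.44 g/mol = 1.2733 mol.
From the equation the NaCl:AgCl mole ratio is 1:1, so n(AgCl) = 1.2733 × 1/1 = 1.2733 mol.
Mass of AgCl = 1.2733 mol × 143.32 g/mol = 182.48 g.
Actual mass collected = 182.48 g × 0.908 = 165.70 g.

165.7 g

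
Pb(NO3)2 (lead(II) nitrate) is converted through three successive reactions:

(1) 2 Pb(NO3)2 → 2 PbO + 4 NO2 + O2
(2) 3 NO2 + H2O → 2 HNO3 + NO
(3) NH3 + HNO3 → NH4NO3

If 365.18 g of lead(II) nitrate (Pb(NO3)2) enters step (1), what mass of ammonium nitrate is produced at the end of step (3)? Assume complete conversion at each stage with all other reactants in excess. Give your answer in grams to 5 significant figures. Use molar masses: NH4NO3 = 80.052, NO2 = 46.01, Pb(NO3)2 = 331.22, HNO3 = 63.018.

117.68 g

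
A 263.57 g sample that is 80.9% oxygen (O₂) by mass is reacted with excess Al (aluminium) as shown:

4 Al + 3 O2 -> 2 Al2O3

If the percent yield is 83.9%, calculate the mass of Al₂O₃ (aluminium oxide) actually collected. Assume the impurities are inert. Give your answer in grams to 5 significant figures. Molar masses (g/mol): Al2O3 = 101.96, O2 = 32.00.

Pure O2 available = 263.57 g × 0.809 = 213.228 g.
n(O2) = 213.228 g / 32.00 g/mol = 6.66338 mol.
From the equation the O2:Al2O3 mole ratio is 3:2, so n(Al2O3) = 6.66338 × 2/3 = 4.44225 mol.
Mass of Al2O3 = 4.44225 mol × 101.96 g/mol = 452.932 g.
Actual mass collected = 452.932 g × 0.839 = 380.010 g.

380.01 g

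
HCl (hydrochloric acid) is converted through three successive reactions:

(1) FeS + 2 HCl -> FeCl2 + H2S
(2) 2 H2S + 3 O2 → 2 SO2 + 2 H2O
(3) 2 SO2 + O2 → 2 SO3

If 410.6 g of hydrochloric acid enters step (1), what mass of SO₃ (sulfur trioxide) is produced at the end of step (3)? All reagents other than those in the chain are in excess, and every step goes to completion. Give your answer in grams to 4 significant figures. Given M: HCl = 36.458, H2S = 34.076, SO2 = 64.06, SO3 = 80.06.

n(HCl) = 410.6 / 36.458 = 11.262 mol.
Reaction (1): HCl→H2S ratio 2:1 ⇒ n(H2S) = 5.6311 mol.
Reaction (2): H2S→SO2 ratio 2:2 ⇒ n(SO2) = 5.6311 mol.
Reaction (3): SO2→SO3 ratio 2:2 ⇒ n(SO3) = 5.6311 mol.
Mass of SO3 = 5.6311 × 80.06 = 450.83 g.

450.8 g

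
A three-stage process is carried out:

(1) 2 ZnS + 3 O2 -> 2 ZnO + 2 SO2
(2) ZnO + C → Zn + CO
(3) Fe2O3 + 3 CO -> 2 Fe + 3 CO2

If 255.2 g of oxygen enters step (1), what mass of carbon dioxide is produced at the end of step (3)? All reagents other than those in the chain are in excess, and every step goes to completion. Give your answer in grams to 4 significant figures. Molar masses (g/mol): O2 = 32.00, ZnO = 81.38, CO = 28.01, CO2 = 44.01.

n(O2) = 255.2 / 32.00 = 7.9750 mol.
Reaction (1): O2→ZnO ratio 3:2 ⇒ n(ZnO) = 5.3167 mol.
Reaction (2): ZnO→CO ratio 1:1 ⇒ n(CO) = 5.3167 mol.
Reaction (3): CO→CO2 ratio 3:3 ⇒ n(CO2) = 5.3167 mol.
Mass of CO2 = 5.3167 × 44.01 = 233.99 g.

234.0 g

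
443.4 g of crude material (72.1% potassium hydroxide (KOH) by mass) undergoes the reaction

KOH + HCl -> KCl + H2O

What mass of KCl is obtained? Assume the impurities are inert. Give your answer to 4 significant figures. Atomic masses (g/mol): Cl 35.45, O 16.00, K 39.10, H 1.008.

424.8 g

Mass of pure KOH = 443.4 g × 0.721 = 319.69 g.
M(KOH) = 39.10 + 16.00 + 1.008 = 56.108 g/mol.
M(KCl) = 39.10 + 35.45 = 74.55 g/mol.
n(KOH) = 319.69 g / 56.108 g/mol = 5.6978 mol.
From the equation the KOH:KCl mole ratio is 1:1, so n(KCl) = 5.6978 × 1/1 = 5.6978 mol.
Mass of KCl = 5.6978 mol × 74.55 g/mol = 424.77 g.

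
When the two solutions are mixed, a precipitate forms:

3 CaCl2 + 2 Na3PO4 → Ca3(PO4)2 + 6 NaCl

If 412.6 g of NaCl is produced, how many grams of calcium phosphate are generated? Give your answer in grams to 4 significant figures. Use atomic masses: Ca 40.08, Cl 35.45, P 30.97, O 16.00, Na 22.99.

M(NaCl) = 22.99 + 35.45 = 58.44 g/mol.
M(Ca3(PO4)2) = 3(40.08) + 2(30.97) + 8(16.00) = 310.18 g/mol.
n(NaCl) = 412.60 g / 58.44 g/mol = 7.0602 mol.
From the equation the NaCl:Ca3(PO4)2 mole ratio is 6:1, so n(Ca3(PO4)2) = 7.0602 × 1/6 = 1.1767 mol.
Mass of Ca3(PO4)2 = 1.1767 mol × 310.18 g/mol = 364.99 g.

365.0 g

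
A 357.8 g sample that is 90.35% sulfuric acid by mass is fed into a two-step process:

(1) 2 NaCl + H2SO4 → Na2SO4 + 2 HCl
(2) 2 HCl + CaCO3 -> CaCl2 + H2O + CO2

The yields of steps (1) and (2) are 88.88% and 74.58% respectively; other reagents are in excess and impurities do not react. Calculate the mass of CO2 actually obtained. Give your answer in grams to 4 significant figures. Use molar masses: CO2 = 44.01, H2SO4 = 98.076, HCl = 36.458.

96.16 g

Pure H2SO4 = 357.8 × 0.9035 = 323.27 g.
n(H2SO4) = 323.27 / 98.076 = 3.2961 mol.
Step 1 (H2SO4:HCl = 1:2): theoretical n(HCl) = 6.5923 mol; at 88.88% yield, n(HCl) = 5.8592 mol.
Step 2 (HCl:CO2 = 2:1): theoretical n(CO2) = 2.9296 mol, so theoretical mass = 2.9296 × 44.01 = 128.93 g.
At 74.58% yield, actual mass of CO2 = 128.93 × 0.7458 = 96.158 g.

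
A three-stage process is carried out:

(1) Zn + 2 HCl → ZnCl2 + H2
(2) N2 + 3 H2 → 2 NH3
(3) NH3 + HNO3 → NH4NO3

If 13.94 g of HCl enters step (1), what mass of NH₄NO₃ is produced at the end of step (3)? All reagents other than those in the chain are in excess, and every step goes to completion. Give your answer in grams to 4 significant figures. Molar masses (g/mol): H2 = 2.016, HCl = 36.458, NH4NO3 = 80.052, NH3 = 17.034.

10.20 g

n(HCl) = 13.94 / 36.458 = 0.38236 mol.
Reaction (1): HCl→H2 ratio 2:1 ⇒ n(H2) = 0.19118 mol.
Reaction (2): H2→NH3 ratio 3:2 ⇒ n(NH3) = 0.12745 mol.
Reaction (3): NH3→NH4NO3 ratio 1:1 ⇒ n(NH4NO3) = 0.12745 mol.
Mass of NH4NO3 = 0.12745 × 80.052 = 10.203 g.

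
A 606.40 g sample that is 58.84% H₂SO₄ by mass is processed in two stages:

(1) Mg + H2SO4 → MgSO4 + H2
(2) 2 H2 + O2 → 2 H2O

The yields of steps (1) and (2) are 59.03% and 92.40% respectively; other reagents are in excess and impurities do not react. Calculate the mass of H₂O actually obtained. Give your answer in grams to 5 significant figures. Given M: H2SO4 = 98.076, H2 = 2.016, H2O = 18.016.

35.750 g

Pure H2SO4 = 606.40 × 0.5884 = 356.806 g.
n(H2SO4) = 356.806 / 98.076 = 3.63805 mol.
Step 1 (H2SO4:H2 = 1:1): theoretical n(H2) = 3.63805 mol; at 59.03% yield, n(H2) = 2.14754 mol.
Step 2 (H2:H2O = 2:2): theoretical n(H2O) = 2.14754 mol, so theoretical mass = 2.14754 × 18.016 = 38.6901 g.
At 92.40% yield, actual mass of H2O = 38.6901 × 0.9240 = 35.7497 g.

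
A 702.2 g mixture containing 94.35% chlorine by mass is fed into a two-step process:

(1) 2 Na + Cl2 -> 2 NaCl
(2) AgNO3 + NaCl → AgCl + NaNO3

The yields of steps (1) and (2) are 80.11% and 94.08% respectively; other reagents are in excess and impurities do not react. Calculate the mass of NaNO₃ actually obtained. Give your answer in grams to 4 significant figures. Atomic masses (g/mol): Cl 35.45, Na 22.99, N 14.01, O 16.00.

Pure Cl2 = 702.2 × 0.9435 = 662.53 g.
M(Cl2) = 2(35.45) = 70.90 g/mol.
M(NaNO3) = 22.99 + 14.01 + 3(16.00) = 85.00 g/mol.
n(Cl2) = 662.53 / 70.90 = 9.3445 mol.
Step 1 (Cl2:NaCl = 1:2): theoretical n(NaCl) = 18.689 mol; at 80.11% yield, n(NaCl) = 14.972 mol.
Step 2 (NaCl:NaNO3 = 1:1): theoretical n(NaNO3) = 14.972 mol, so theoretical mass = 14.972 × 85.00 = 1272.6 g.
At 94.08% yield, actual mass of NaNO3 = 1272.6 × 0.9408 = 1197.3 g.

1197 g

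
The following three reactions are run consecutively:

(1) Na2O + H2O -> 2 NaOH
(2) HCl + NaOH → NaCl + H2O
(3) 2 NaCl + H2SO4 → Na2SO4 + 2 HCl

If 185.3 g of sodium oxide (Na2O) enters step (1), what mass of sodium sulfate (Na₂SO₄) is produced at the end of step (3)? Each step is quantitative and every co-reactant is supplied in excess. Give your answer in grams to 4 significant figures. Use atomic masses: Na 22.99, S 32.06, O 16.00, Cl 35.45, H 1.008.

424.7 g

M(Na2O) = 2(22.99) + 16.00 = 61.98 g/mol.
M(Na2SO4) = 2(22.99) + 32.06 + 4(16.00) = 142.04 g/mol.
n(Na2O) = 185.3 / 61.98 = 2.9897 mol.
Reaction (1): Na2O→NaOH ratio 1:2 ⇒ n(NaOH) = 5.9793 mol.
Reaction (2): NaOH→NaCl ratio 1:1 ⇒ n(NaCl) = 5.9793 mol.
Reaction (3): NaCl→Na2SO4 ratio 2:1 ⇒ n(Na2SO4) = 2.9897 mol.
Mass of Na2SO4 = 2.9897 × 142.04 = 424.65 g.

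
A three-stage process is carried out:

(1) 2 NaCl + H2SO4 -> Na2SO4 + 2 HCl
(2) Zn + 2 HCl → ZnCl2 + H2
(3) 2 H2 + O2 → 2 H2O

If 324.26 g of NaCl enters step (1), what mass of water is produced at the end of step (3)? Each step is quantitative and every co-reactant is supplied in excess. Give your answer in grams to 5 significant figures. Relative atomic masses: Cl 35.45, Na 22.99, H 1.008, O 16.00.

49.982 g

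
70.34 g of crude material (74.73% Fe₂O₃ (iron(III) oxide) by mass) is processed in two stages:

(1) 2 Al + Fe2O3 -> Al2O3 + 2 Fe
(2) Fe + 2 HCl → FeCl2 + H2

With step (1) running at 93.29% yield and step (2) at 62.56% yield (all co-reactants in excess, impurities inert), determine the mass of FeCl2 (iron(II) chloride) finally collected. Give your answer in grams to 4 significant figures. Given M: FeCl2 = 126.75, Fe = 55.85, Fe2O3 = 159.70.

Pure Fe2O3 = 70.34 × 0.7473 = 52.565 g.
n(Fe2O3) = 52.565 / 159.70 = 0.32915 mol.
Step 1 (Fe2O3:Fe = 1:2): theoretical n(Fe) = 0.65830 mol; at 93.29% yield, n(Fe) = 0.61413 mol.
Step 2 (Fe:FeCl2 = 1:1): theoretical n(FeCl2) = 0.61413 mol, so theoretical mass = 0.61413 × 126.75 = 77.840 g.
At 62.56% yield, actual mass of FeCl2 = 77.840 × 0.6256 = 48.697 g.

48.70 g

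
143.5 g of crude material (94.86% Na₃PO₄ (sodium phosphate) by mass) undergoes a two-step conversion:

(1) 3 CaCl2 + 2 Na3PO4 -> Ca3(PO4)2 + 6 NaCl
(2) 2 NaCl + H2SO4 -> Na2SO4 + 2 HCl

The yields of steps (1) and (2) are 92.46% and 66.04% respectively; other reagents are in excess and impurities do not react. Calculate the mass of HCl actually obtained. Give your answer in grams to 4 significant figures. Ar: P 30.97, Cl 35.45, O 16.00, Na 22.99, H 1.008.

55.45 g

Pure Na3PO4 = 143.5 × 0.9486 = 136.12 g.
M(Na3PO4) = 3(22.99) + 30.97 + 4(16.00) = 163.94 g/mol.
M(HCl) = 1.008 + 35.45 = 36.458 g/mol.
n(Na3PO4) = 136.12 / 163.94 = 0.83033 mol.
Step 1 (Na3PO4:NaCl = 2:6): theoretical n(NaCl) = 2.4910 mol; at 92.46% yield, n(NaCl) = 2.3032 mol.
Step 2 (NaCl:HCl = 2:2): theoretical n(HCl) = 2.3032 mol, so theoretical mass = 2.3032 × 36.458 = 83.969 g.
At 66.04% yield, actual mass of HCl = 83.969 × 0.6604 = 55.453 g.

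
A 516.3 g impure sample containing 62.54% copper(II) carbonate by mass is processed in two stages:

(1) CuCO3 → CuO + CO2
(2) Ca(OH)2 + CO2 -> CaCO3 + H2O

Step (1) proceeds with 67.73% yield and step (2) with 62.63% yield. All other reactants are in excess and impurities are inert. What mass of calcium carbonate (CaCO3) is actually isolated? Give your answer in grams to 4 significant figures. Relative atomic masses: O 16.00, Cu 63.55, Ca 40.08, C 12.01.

Pure CuCO3 = 516.3 × 0.6254 = 322.89 g.
M(CuCO3) = 63.55 + 12.01 + 3(16.00) = 123.56 g/mol.
M(CaCO3) = 40.08 + 12.01 + 3(16.00) = 100.09 g/mol.
n(CuCO3) = 322.89 / 123.56 = 2.6133 mol.
Step 1 (CuCO3:CO2 = 1:1): theoretical n(CO2) = 2.6133 mol; at 67.73% yield, n(CO2) = 1.7700 mol.
Step 2 (CO2:CaCO3 = 1:1): theoretical n(CaCO3) = 1.7700 mol, so theoretical mass = 1.7700 × 100.09 = 177.16 g.
At 62.63% yield, actual mass of CaCO3 = 177.16 × 0.6263 = 110.95 g.

111.0 g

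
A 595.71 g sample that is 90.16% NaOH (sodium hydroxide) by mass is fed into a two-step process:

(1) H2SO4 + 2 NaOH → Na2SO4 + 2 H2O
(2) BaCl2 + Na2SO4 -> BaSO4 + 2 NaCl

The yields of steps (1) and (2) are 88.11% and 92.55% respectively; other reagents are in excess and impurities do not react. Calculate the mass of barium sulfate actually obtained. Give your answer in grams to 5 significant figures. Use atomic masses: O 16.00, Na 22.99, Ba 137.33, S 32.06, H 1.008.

Pure NaOH = 595.71 × 0.9016 = 537.092 g.
M(NaOH) = 22.99 + 16.00 + 1.008 = 39.998 g/mol.
M(BaSO4) = 137.33 + 32.06 + 4(16.00) = 233.39 g/mol.
n(NaOH) = 537.092 / 39.998 = 13.4280 mol.
Step 1 (NaOH:Na2SO4 = 2:1): theoretical n(Na2SO4) = 6.71399 mol; at 88.11% yield, n(Na2SO4) = 5.91569 mol.
Step 2 (Na2SO4:BaSO4 = 1:1): theoretical n(BaSO4) = 5.91569 mol, so theoretical mass = 5.91569 × 233.39 = 1380.66 g.
At 92.55% yield, actual mass of BaSO4 = 1380.66 × 0.9255 = 1277.80 g.

1277.8 g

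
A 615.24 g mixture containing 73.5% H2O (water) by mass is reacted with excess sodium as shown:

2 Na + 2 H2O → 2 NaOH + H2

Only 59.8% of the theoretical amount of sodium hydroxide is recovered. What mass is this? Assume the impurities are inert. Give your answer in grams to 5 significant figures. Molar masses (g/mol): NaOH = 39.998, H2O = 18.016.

Pure H2O available = 615.24 g × 0.735 = 452.201 g.
n(H2O) = 452.201 g / 18.016 g/mol = 25.1000 mol.
From the equation the H2O:NaOH mole ratio is 2:2, so n(NaOH) = 25.1000 × 2/2 = 25.1000 mol.
Mass of NaOH = 25.1000 mol × 39.998 g/mol = 1003.95 g.
Actual mass collected = 1003.95 g × 0.598 = 600.362 g.

600.36 g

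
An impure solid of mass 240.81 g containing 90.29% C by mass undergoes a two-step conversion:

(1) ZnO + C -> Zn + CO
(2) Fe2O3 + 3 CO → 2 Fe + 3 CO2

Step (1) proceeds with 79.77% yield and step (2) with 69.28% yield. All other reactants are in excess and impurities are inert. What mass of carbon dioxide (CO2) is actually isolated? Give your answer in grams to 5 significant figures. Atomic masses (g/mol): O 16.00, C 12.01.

440.32 g

Pure C = 240.81 × 0.9029 = 217.427 g.
M(C) = 12.01 g/mol.
M(CO2) = 12.01 + 2(16.00) = 44.01 g/mol.
n(C) = 217.427 / 12.01 = 18.1039 mol.
Step 1 (C:CO = 1:1): theoretical n(CO) = 18.1039 mol; at 79.77% yield, n(CO) = 14.4414 mol.
Step 2 (CO:CO2 = 3:3): theoretical n(CO2) = 14.4414 mol, so theoretical mass = 14.4414 × 44.01 = 635.568 g.
At 69.28% yield, actual mass of CO2 = 635.568 × 0.6928 = 440.322 g.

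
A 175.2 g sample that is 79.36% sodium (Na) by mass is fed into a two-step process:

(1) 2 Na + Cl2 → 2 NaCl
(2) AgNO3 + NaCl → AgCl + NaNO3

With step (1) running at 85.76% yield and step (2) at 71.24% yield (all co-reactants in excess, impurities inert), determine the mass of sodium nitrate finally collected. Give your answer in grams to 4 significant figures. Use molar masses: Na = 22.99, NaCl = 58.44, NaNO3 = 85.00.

314.1 g

Pure Na = 175.2 × 0.7936 = 139.04 g.
n(Na) = 139.04 / 22.99 = 6.0478 mol.
Step 1 (Na:NaCl = 2:2): theoretical n(NaCl) = 6.0478 mol; at 85.76% yield, n(NaCl) = 5.1866 mol.
Step 2 (NaCl:NaNO3 = 1:1): theoretical n(NaNO3) = 5.1866 mol, so theoretical mass = 5.1866 × 85.00 = 440.86 g.
At 71.24% yield, actual mass of NaNO3 = 440.86 × 0.7124 = 314.07 g.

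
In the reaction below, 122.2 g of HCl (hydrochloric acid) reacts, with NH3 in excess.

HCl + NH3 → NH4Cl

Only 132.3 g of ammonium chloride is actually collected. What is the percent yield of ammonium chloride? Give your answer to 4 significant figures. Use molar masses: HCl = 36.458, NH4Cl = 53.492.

n(HCl) = 122.20 g / 36.458 g/mol = 3.3518 mol.
From the equation the HCl:NH4Cl mole ratio is 1:1, so n(NH4Cl) = 3.3518 × 1/1 = 3.3518 mol.
Mass of NH4Cl = 3.3518 mol × 53.492 g/mol = 179.29 g.
This is the theoretical yield. Percent yield = 132.3 g / 179.29 g × 100% = 73.789%.

73.79 %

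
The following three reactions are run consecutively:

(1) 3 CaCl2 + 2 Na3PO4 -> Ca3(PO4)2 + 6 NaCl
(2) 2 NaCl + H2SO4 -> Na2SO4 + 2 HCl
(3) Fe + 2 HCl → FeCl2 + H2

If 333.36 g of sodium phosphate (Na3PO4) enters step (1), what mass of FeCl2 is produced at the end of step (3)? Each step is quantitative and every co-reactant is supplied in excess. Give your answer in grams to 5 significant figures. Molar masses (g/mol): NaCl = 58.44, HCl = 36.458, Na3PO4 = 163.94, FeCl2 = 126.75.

386.61 g

n(Na3PO4) = 333.36 / 163.94 = 2.03343 mol.
Reaction (1): Na3PO4→NaCl ratio 2:6 ⇒ n(NaCl) = 6.10028 mol.
Reaction (2): NaCl→HCl ratio 2:2 ⇒ n(HCl) = 6.10028 mol.
Reaction (3): HCl→FeCl2 ratio 2:1 ⇒ n(FeCl2) = 3.05014 mol.
Mass of FeCl2 = 3.05014 × 126.75 = 386.605 g.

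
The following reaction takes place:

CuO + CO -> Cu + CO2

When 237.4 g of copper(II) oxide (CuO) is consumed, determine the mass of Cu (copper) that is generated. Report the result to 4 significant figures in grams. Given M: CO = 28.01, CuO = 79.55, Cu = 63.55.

n(CuO) = 237.40 g / 79.55 g/mol = 2.9843 mol.
From the equation the CuO:Cu mole ratio is 1:1, so n(Cu) = 2.9843 × 1/1 = 2.9843 mol.
Mass of Cu = 2.9843 mol × 63.55 g/mol = 189.65 g.

189.7 g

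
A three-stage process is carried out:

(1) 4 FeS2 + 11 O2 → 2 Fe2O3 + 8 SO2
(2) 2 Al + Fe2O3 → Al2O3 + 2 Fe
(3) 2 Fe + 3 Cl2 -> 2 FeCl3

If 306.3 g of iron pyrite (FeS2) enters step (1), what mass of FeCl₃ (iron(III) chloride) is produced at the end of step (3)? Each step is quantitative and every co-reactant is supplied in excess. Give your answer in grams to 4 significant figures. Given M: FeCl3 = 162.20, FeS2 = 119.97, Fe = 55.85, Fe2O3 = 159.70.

n(FeS2) = 306.3 / 119.97 = 2.5531 mol.
Reaction (1): FeS2→Fe2O3 ratio 4:2 ⇒ n(Fe2O3) = 1.2766 mol.
Reaction (2): Fe2O3→Fe ratio 1:2 ⇒ n(Fe) = 2.5531 mol.
Reaction (3): Fe→FeCl3 ratio 2:2 ⇒ n(FeCl3) = 2.5531 mol.
Mass of FeCl3 = 2.5531 × 162.20 = 414.12 g.

414.1 g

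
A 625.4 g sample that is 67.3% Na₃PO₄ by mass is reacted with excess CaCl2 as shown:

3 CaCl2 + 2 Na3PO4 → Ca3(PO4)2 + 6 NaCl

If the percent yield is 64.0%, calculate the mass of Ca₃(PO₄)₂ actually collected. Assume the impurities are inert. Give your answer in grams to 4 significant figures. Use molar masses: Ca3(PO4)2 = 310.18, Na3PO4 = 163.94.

254.8 g

Pure Na3PO4 available = 625.4 g × 0.673 = 420.89 g.
n(Na3PO4) = 420.89 g / 163.94 g/mol = 2.5674 mol.
From the equation the Na3PO4:Ca3(PO4)2 mole ratio is 2:1, so n(Ca3(PO4)2) = 2.5674 × 1/2 = 1.2837 mol.
Mass of Ca3(PO4)2 = 1.2837 mol × 310.18 g/mol = 398.17 g.
Actual mass collected = 398.17 g × 0.640 = 254.83 g.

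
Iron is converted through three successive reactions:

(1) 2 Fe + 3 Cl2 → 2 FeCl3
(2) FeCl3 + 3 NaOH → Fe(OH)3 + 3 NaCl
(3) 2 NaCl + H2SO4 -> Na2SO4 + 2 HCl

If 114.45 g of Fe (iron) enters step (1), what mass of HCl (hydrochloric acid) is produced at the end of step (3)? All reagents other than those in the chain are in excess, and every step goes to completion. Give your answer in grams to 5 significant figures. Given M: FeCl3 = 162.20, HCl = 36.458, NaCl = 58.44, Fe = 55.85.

224.13 g

n(Fe) = 114.45 / 55.85 = 2.04924 mol.
Reaction (1): Fe→FeCl3 ratio 2:2 ⇒ n(FeCl3) = 2.04924 mol.
Reaction (2): FeCl3→NaCl ratio 1:3 ⇒ n(NaCl) = 6.14772 mol.
Reaction (3): NaCl→HCl ratio 2:2 ⇒ n(HCl) = 6.14772 mol.
Mass of HCl = 6.14772 × 36.458 = 224.133 g.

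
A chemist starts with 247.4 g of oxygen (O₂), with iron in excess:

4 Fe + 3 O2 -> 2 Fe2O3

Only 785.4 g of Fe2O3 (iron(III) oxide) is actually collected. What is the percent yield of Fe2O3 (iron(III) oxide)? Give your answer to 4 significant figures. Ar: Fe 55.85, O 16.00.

95.42 %

M(O2) = 2(16.00) = 32.00 g/mol.
M(Fe2O3) = 2(55.85) + 3(16.00) = 159.70 g/mol.
n(O2) = 247.40 g / 32.00 g/mol = 7.7313 mol.
From the equation the O2:Fe2O3 mole ratio is 3:2, so n(Fe2O3) = 7.7313 × 2/3 = 5.1542 mol.
Mass of Fe2O3 = 5.1542 mol × 159.70 g/mol = 823.12 g.
This is the theoretical yield. Percent yield = 785.4 g / 823.12 g × 100% = 95.417%.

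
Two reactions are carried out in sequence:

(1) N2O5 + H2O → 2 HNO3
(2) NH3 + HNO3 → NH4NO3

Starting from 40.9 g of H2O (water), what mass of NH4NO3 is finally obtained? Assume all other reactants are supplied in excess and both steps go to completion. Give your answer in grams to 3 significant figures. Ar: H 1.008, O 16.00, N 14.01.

363 g

M(H2O) = 2(1.008) + 16.00 = 18.016 g/mol.
M(NH4NO3) = 2(14.01) + 4(1.008) + 3(16.00) = 80.052 g/mol.
n(H2O) = 40.90 / 18.016 = 2.270 mol.
Step 1 gives a 1:2 ratio of H2O to HNO3, so n(HNO3) = 4.540 mol.
In step 2 the HNO3:NH4NO3 ratio is 1:1, so n(NH4NO3) = 4.540 mol.
Mass of NH4NO3 = 4.540 × 80.052 = 363.5 g.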